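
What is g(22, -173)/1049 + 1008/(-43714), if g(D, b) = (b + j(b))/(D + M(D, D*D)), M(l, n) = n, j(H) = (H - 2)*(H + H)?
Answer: 95649083/1054687678 ≈ 0.090689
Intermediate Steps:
j(H) = 2*H*(-2 + H) (j(H) = (-2 + H)*(2*H) = 2*H*(-2 + H))
g(D, b) = (b + 2*b*(-2 + b))/(D + D²) (g(D, b) = (b + 2*b*(-2 + b))/(D + D*D) = (b + 2*b*(-2 + b))/(D + D²))
g(22, -173)/1049 + 1008/(-43714) = -173*(-3 + 2*(-173))/(22*(1 + 22))/1049 + 1008/(-43714) = -173*1/22*(-3 - 346)/23*(1/1049) + 1008*(-1/43714) = -173*1/22*1/23*(-349)*(1/1049) - 504/21857 = (60377/506)*(1/1049) - 504/21857 = 60377/530794 - 504/21857 = 95649083/1054687678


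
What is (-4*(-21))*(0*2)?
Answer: 0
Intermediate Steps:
(-4*(-21))*(0*2) = 84*0 = 0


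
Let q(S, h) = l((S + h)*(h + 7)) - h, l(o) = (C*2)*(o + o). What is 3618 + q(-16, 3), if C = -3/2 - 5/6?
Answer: 14485/3 ≈ 4828.3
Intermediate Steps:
C = -7/3 (C = -3*½ - 5*⅙ = -3/2 - ⅚ = -7/3 ≈ -2.3333)
l(o) = -28*o/3 (l(o) = (-7/3*2)*(o + o) = -28*o/3)
q(S, h) = -h - 28*(7 + h)*(S + h)/3 (q(S, h) = -28*(S + h)*(h + 7)/3 - h = -28*(S + h)*(7 + h)/3 - h = -28*(7 + h)*(S + h)/3 - h = -h - 28*(7 + h)*(S + h)/3)
3618 + q(-16, 3) = 3618 + (-199/3*3 - 196/3*(-16) - 28/3*3² - 28/3*(-16)*3) = 3618 + (-199 + 3136/3 - 28/3*9 + 448) = 3618 + (-199 + 3136/3 - 84 + 448) = 3618 + 3631/3 = 14485/3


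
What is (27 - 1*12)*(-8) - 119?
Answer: -239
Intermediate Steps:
(27 - 1*12)*(-8) - 119 = (27 - 12)*(-8) - 119 = 15*(-8) - 119 = -120 - 119 = -239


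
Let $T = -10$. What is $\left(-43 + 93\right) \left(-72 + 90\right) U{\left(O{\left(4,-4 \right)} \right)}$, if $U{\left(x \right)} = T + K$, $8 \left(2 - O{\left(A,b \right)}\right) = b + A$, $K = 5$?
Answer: $-4500$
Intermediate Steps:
$O{\left(A,b \right)} = 2 - \frac{A}{8} - \frac{b}{8}$ ($O{\left(A,b \right)} = 2 - \frac{b + A}{8} = 2 - \frac{A + b}{8} = 2 - \left(\frac{A}{8} + \frac{b}{8}\right) = 2 - \frac{A}{8} - \frac{b}{8}$)
$U{\left(x \right)} = -5$ ($U{\left(x \right)} = -10 + 5 = -5$)
$\left(-43 + 93\right) \left(-72 + 90\right) U{\left(O{\left(4,-4 \right)} \right)} = \left(-43 + 93\right) \left(-72 + 90\right) \left(-5\right) = 50 \cdot 18 \left(-5\right) = 900 \left(-5\right) = -4500$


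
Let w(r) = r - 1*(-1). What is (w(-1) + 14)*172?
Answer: 2408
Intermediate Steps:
w(r) = 1 + r (w(r) = r + 1 = 1 + r)
(w(-1) + 14)*172 = ((1 - 1) + 14)*172 = (0 + 14)*172 = 14*172 = 2408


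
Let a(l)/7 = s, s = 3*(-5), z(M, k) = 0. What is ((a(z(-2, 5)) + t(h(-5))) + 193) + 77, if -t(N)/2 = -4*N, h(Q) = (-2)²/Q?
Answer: 793/5 ≈ 158.60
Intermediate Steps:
h(Q) = 4/Q
s = -15
a(l) = -105 (a(l) = 7*(-15) = -105)
t(N) = 8*N (t(N) = -(-8)*N = 8*N)
((a(z(-2, 5)) + t(h(-5))) + 193) + 77 = ((-105 + 8*(4/(-5))) + 193) + 77 = ((-105 + 8*(4*(-⅕))) + 193) + 77 = ((-105 + 8*(-⅘)) + 193) + 77 = ((-105 - 32/5) + 193) + 77 = (-557/5 + 193) + 77 = 408/5 + 77 = 793/5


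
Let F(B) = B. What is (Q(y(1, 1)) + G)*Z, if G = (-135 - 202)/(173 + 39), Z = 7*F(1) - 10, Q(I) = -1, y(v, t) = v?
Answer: 1647/212 ≈ 7.7689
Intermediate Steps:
Z = -3 (Z = 7*1 - 10 = 7 - 10 = -3)
G = -337/212 ≈ -1.5896
(Q(y(1, 1)) + G)*Z = (-1 - 337/212)*(-3) = -549/212*(-3) = 1647/212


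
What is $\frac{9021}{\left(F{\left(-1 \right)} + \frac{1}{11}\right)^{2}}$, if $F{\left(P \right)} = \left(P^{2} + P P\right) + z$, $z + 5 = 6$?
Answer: $\frac{1091541}{1156} \approx 944.24$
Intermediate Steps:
$z = 1$ ($z = -5 + 6 = 1$)
$F{\left(P \right)} = 1 + 2 P^{2}$ ($F{\left(P \right)} = \left(P^{2} + P P\right) + 1 = \left(P^{2} + P^{2}\right) + 1 = 2 P^{2} + 1 = 1 + 2 P^{2}$)
$\frac{9021}{\left(F{\left(-1 \right)} + \frac{1}{11}\right)^{2}} = \frac{9021}{\left(\left(1 + 2 \left(-1\right)^{2}\right) + \frac{1}{11}\right)^{2}} = \frac{9021}{\left(\left(1 + 2 \cdot 1\right) + \frac{1}{11}\right)^{2}} = \frac{9021}{\left(\left(1 + 2\right) + \frac{1}{11}\right)^{2}} = \frac{9021}{\left(3 + \frac{1}{11}\right)^{2}} = \frac{9021}{\left(\frac{34}{11}\right)^{2}} = \frac{9021}{\frac{1156}{121}} = 9021 \cdot \frac{121}{1156} = \frac{1091541}{1156}$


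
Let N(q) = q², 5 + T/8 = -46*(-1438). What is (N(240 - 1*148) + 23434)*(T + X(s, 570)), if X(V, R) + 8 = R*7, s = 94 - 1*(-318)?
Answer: 17005653148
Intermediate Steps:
s = 412 (s = 94 + 318 = 412)
T = 529144 (T = -40 + 8*(-46*(-1438)) = -40 + 8*66148 = -40 + 529184 = 529144)
X(V, R) = -8 + 7*R (X(V, R) = -8 + R*7 = -8 + 7*R)
(N(240 - 1*148) + 23434)*(T + X(s, 570)) = ((240 - 1*148)² + 23434)*(529144 + (-8 + 7*570)) = ((240 - 148)² + 23434)*(529144 + (-8 + 3990)) = (92² + 23434)*(529144 + 3982) = (8464 + 23434)*533126 = 31898*533126 = 17005653148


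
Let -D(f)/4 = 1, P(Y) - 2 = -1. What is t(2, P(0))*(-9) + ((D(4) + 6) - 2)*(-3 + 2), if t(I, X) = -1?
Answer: 9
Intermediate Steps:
P(Y) = 1 (P(Y) = 2 - 1 = 1)
D(f) = -4 (D(f) = -4*1 = -4)
t(2, P(0))*(-9) + ((D(4) + 6) - 2)*(-3 + 2) = -1*(-9) + ((-4 + 6) - 2)*(-3 + 2) = 9 + (2 - 2)*(-1) = 9 + 0*(-1) = 9 + 0 = 9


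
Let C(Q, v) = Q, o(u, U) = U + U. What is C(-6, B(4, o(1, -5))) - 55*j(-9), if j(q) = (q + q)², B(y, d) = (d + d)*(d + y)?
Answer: -17826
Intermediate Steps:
o(u, U) = 2*U
B(y, d) = 2*d*(d + y) (B(y, d) = (2*d)*(d + y) = 2*d*(d + y))
j(q) = 4*q² (j(q) = (2*q)² = 4*q²)
C(-6, B(4, o(1, -5))) - 55*j(-9) = -6 - 220*(-9)² = -6 - 220*81 = -6 - 55*324 = -6 - 17820 = -17826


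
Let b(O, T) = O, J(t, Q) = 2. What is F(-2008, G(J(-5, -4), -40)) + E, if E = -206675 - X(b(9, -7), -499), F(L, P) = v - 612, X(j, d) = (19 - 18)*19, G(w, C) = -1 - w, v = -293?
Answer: -207599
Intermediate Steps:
X(j, d) = 19 (X(j, d) = 1*19 = 19)
F(L, P) = -905 (F(L, P) = -293 - 612 = -905)
E = -206694 (E = -206675 - 1*19 = -206675 - 19 = -206694)
F(-2008, G(J(-5, -4), -40)) + E = -905 - 206694 = -207599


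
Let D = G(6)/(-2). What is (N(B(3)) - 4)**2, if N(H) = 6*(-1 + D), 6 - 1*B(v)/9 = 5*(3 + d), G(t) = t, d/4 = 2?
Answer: 784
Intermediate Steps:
d = 8 (d = 4*2 = 8)
D = -3 (D = 6/(-2) = 6*(-1/2) = -3)
B(v) = -441 (B(v) = 54 - 45*(3 + 8) = 54 - 45*11 = 54 - 9*55 = 54 - 495 = -441)
N(H) = -24 (N(H) = 6*(-1 - 3) = 6*(-4) = -24)
(N(B(3)) - 4)**2 = (-24 - 4)**2 = (-28)**2 = 784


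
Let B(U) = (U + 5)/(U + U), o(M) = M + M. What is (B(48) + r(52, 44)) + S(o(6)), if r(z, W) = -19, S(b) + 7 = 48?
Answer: 2165/96 ≈ 22.552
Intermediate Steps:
o(M) = 2*M
B(U) = (5 + U)/(2*U) (B(U) = (5 + U)/((2*U)) = (5 + U)*(1/(2*U)) = (5 + U)/(2*U))
S(b) = 41 (S(b) = -7 + 48 = 41)
(B(48) + r(52, 44)) + S(o(6)) = ((1/2)*(5 + 48)/48 - 19) + 41 = ((1/2)*(1/48)*53 - 19) + 41 = (53/96 - 19) + 41 = -1771/96 + 41 = 2165/96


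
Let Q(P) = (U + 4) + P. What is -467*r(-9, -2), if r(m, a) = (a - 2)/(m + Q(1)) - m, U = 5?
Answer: -2335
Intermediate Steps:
Q(P) = 9 + P (Q(P) = (5 + 4) + P = 9 + P)
r(m, a) = -m + (-2 + a)/(10 + m) (r(m, a) = (a - 2)/(m + (9 + 1)) - m = (-2 + a)/(m + 10) - m = (-2 + a)/(10 + m) - m = -m + (-2 + a)/(10 + m))
-467*r(-9, -2) = -467*(-2 - 2 - 1*(-9)² - 10*(-9))/(10 - 9) = -467*(-2 - 2 - 1*81 + 90)/1 = -467*(-2 - 2 - 81 + 90) = -467*5 = -2335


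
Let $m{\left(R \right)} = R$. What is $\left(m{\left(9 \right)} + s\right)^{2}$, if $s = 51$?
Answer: $3600$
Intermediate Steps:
$\left(m{\left(9 \right)} + s\right)^{2} = \left(9 + 51\right)^{2} = 60^{2} = 3600$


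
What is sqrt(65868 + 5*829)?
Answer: sqrt(70013) ≈ 264.60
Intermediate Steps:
sqrt(65868 + 5*829) = sqrt(65868 + 4145) = sqrt(70013)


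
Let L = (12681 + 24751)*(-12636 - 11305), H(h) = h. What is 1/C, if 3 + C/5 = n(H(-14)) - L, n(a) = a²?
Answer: 1/4480798525 ≈ 2.2317e-10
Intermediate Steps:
L = -896159512 (L = 37432*(-23941) = -896159512)
C = 4480798525 (C = -15 + 5*((-14)² - 1*(-896159512)) = -15 + 5*(196 + 896159512) = -15 + 5*896159708 = -15 + 4480798540 = 4480798525)
1/C = 1/4480798525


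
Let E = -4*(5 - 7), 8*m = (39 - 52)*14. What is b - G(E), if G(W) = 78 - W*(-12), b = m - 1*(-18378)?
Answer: 72725/4 ≈ 18181.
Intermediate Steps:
m = -91/4 (m = ((39 - 52)*14)/8 = (-13*14)/8 = (1/8)*(-182) = -91/4 ≈ -22.750)
E = 8 (E = -4*(-2) = 8)
b = 73421/4 (b = -91/4 - 1*(-18378) = -91/4 + 18378 = 73421/4 ≈ 18355.)
G(W) = 78 + 12*W (G(W) = 78 - (-12)*W = 78 + 12*W)
b - G(E) = 73421/4 - (78 + 12*8) = 73421/4 - (78 + 96) = 73421/4 - 1*174 = 73421/4 - 174 = 72725/4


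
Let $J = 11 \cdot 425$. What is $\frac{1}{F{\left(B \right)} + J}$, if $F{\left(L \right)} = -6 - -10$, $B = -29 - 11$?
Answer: $\frac{1}{4679} \approx 0.00021372$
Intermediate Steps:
$B = -40$
$F{\left(L \right)} = 4$ ($F{\left(L \right)} = -6 + 10 = 4$)
$J = 4675$
$\frac{1}{F{\left(B \right)} + J} = \frac{1}{4 + 4675} = \frac{1}{4679}$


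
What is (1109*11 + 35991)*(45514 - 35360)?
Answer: 489321260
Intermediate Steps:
(1109*11 + 35991)*(45514 - 35360) = (12199 + 35991)*10154 = 48190*10154 = 489321260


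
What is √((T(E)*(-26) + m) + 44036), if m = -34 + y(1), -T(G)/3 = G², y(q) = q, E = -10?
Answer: √51803 ≈ 227.60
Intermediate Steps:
T(G) = -3*G²
m = -33 (m = -34 + 1 = -33)
√((T(E)*(-26) + m) + 44036) = √((-3*(-10)²*(-26) - 33) + 44036) = √((-3*100*(-26) - 33) + 44036) = √((-300*(-26) - 33) + 44036) = √((7800 - 33) + 44036) = √(7767 + 44036) = √51803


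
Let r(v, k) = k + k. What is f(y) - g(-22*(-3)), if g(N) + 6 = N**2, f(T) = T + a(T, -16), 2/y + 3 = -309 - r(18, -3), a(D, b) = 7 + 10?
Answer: -662950/153 ≈ -4333.0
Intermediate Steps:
a(D, b) = 17
r(v, k) = 2*k
y = -1/153 (y = 2/(-3 + (-309 - 2*(-3))) = 2/(-3 + (-309 - 1*(-6))) = 2/(-3 + (-309 + 6)) = 2/(-3 - 303) = 2/(-306) = 2*(-1/306) = -1/153 ≈ -0.0065359)
f(T) = 17 + T (f(T) = T + 17 = 17 + T)
g(N) = -6 + N**2
f(y) - g(-22*(-3)) = (17 - 1/153) - (-6 + (-22*(-3))**2) = 2600/153 - (-6 + 66**2) = 2600/153 - (-6 + 4356) = 2600/153 - 1*4350 = 2600/153 - 4350 = -662950/153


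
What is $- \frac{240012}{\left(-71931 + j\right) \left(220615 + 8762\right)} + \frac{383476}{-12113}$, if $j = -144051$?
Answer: $- \frac{1055438771334806}{33338544768399} \approx -31.658$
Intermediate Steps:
$- \frac{240012}{\left(-71931 + j\right) \left(220615 + 8762\right)} + \frac{383476}{-12113} = - \frac{240012}{\left(-71931 - 144051\right) \left(220615 + 8762\right)} + \frac{383476}{-12113} = - \frac{240012}{\left(-215982\right) 229377} + 383476 \left(- \frac{1}{12113}\right) = - \frac{240012}{-49541303214} - \frac{383476}{12113} = \left(-240012\right) \left(- \frac{1}{49541303214}\right) - \frac{383476}{12113} = \frac{13334}{2752294623} - \frac{383476}{12113} = - \frac{1055438771334806}{33338544768399}$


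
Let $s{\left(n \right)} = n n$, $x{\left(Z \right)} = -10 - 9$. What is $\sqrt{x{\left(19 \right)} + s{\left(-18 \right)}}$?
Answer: $\sqrt{305} \approx 17.464$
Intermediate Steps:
$x{\left(Z \right)} = -19$ ($x{\left(Z \right)} = -10 - 9 = -19$)
$s{\left(n \right)} = n^{2}$
$\sqrt{x{\left(19 \right)} + s{\left(-18 \right)}} = \sqrt{-19 + \left(-18\right)^{2}} = \sqrt{-19 + 324} = \sqrt{305}$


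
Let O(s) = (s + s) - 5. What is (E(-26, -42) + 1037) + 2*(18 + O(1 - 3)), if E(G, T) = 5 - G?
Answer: 1086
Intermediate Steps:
O(s) = -5 + 2*s (O(s) = 2*s - 5 = -5 + 2*s)
(E(-26, -42) + 1037) + 2*(18 + O(1 - 3)) = ((5 - 1*(-26)) + 1037) + 2*(18 + (-5 + 2*(1 - 3))) = ((5 + 26) + 1037) + 2*(18 + (-5 + 2*(-2))) = (31 + 1037) + 2*(18 + (-5 - 4)) = 1068 + 2*(18 - 9) = 1068 + 2*9 = 1068 + 18 = 1086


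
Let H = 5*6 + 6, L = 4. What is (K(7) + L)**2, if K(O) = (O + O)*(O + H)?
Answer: 367236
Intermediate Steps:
H = 36 (H = 30 + 6 = 36)
K(O) = 2*O*(36 + O) (K(O) = (O + O)*(O + 36) = (2*O)*(36 + O) = 2*O*(36 + O))
(K(7) + L)**2 = (2*7*(36 + 7) + 4)**2 = (2*7*43 + 4)**2 = (602 + 4)**2 = 606**2 = 367236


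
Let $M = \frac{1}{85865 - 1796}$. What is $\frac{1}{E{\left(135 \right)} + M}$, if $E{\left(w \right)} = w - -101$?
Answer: $\frac{84069}{19840285} \approx 0.0042373$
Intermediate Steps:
$E{\left(w \right)} = 101 + w$ ($E{\left(w \right)} = w + 101 = 101 + w$)
$M = \frac{1}{84069} \approx 1.1895 \cdot 10^{-5}$
$\frac{1}{E{\left(135 \right)} + M} = \frac{1}{\left(101 + 135\right) + \frac{1}{84069}} = \frac{1}{236 + \frac{1}{84069}} = \frac{1}{\frac{19840285}{84069}} = \frac{84069}{19840285}$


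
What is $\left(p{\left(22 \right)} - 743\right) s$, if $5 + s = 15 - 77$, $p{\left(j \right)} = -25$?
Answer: $51456$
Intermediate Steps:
$s = -67$ ($s = -5 + \left(15 - 77\right) = -5 - 62 = -67$)
$\left(p{\left(22 \right)} - 743\right) s = \left(-25 - 743\right) \left(-67\right) = \left(-768\right) \left(-67\right) = 51456$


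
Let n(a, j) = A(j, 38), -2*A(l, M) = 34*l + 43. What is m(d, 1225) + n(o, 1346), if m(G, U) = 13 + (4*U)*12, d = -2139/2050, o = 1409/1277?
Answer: 71819/2 ≈ 35910.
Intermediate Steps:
o = 1409/1277 (o = 1409*(1/1277) = 1409/1277 ≈ 1.1034)
A(l, M) = -43/2 - 17*l (A(l, M) = -(34*l + 43)/2 = -(43 + 34*l)/2 = -43/2 - 17*l)
n(a, j) = -43/2 - 17*j
d = -2139/2050 (d = -2139*1/2050 = -2139/2050 ≈ -1.0434)
m(G, U) = 13 + 48*U
m(d, 1225) + n(o, 1346) = (13 + 48*1225) + (-43/2 - 17*1346) = (13 + 58800) + (-43/2 - 22882) = 58813 - 45807/2 = 71819/2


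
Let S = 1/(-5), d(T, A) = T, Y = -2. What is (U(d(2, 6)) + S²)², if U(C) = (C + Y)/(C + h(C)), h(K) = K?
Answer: 1/625 ≈ 0.0016000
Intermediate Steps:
S = -⅕ ≈ -0.20000
U(C) = (-2 + C)/(2*C) (U(C) = (C - 2)/(C + C) = (-2 + C)/((2*C)) = (-2 + C)*(1/(2*C)) = (-2 + C)/(2*C))
(U(d(2, 6)) + S²)² = ((½)*(-2 + 2)/2 + (-⅕)²)² = ((½)*(½)*0 + 1/25)² = (0 + 1/25)² = (1/25)² = 1/625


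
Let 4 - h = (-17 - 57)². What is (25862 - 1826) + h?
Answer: 18564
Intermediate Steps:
h = -5472 (h = 4 - (-17 - 57)² = 4 - 1*(-74)² = 4 - 1*5476 = 4 - 5476 = -5472)
(25862 - 1826) + h = (25862 - 1826) - 5472 = 24036 - 5472 = 18564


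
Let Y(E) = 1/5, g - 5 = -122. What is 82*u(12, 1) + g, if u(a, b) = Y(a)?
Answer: -503/5 ≈ -100.60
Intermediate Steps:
g = -117 (g = 5 - 122 = -117)
Y(E) = 1/5
u(a, b) = 1/5
82*u(12, 1) + g = 82*(1/5) - 117 = 82/5 - 117 = -503/5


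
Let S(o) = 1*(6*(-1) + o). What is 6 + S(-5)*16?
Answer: -170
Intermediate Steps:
S(o) = -6 + o (S(o) = 1*(-6 + o) = -6 + o)
6 + S(-5)*16 = 6 + (-6 - 5)*16 = 6 - 11*16 = 6 - 176 = -170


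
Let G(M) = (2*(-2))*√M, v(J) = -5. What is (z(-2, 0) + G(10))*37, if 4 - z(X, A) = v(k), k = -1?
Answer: 333 - 148*√10 ≈ -135.02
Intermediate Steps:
z(X, A) = 9 (z(X, A) = 4 - 1*(-5) = 4 + 5 = 9)
G(M) = -4*√M
(z(-2, 0) + G(10))*37 = (9 - 4*√10)*37 = 333 - 148*√10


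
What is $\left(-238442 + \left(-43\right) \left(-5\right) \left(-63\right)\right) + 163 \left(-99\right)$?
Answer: $-268124$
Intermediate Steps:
$\left(-238442 + \left(-43\right) \left(-5\right) \left(-63\right)\right) + 163 \left(-99\right) = \left(-238442 + 215 \left(-63\right)\right) - 16137 = \left(-238442 - 13545\right) - 16137 = -251987 - 16137 = -268124$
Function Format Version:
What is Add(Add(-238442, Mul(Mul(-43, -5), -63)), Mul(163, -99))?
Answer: -268124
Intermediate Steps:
Add(Add(-238442, Mul(Mul(-43, -5), -63)), Mul(163, -99)) = Add(Add(-238442, Mul(215, -63)), -16137) = Add(Add(-238442, -13545), -16137) = Add(-251987, -16137) = -268124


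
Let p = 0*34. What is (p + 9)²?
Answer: 81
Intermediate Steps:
p = 0
(p + 9)² = (0 + 9)² = 9² = 81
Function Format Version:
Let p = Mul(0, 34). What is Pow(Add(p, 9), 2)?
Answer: 81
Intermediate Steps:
p = 0
Pow(Add(p, 9), 2) = Pow(Add(0, 9), 2) = Pow(9, 2) = 81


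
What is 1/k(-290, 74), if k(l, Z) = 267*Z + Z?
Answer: 1/19832 ≈ 5.0424e-5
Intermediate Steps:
k(l, Z) = 268*Z
1/k(-290, 74) = 1/(268*74) = 1/19832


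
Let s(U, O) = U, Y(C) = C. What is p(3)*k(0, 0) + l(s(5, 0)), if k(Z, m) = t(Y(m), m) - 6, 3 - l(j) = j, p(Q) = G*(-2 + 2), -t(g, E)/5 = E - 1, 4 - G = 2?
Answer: -2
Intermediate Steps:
G = 2 (G = 4 - 1*2 = 4 - 2 = 2)
t(g, E) = 5 - 5*E (t(g, E) = -5*(E - 1) = -5*(-1 + E) = 5 - 5*E)
p(Q) = 0 (p(Q) = 2*(-2 + 2) = 2*0 = 0)
l(j) = 3 - j
k(Z, m) = -1 - 5*m (k(Z, m) = (5 - 5*m) - 6 = -1 - 5*m)
p(3)*k(0, 0) + l(s(5, 0)) = 0*(-1 - 5*0) + (3 - 1*5) = 0*(-1 + 0) + (3 - 5) = 0*(-1) - 2 = 0 - 2 = -2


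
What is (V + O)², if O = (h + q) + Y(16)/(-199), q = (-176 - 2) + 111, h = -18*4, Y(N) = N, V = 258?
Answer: 560032225/39601 ≈ 14142.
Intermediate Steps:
h = -72
q = -67 (q = -178 + 111 = -67)
O = -27677/199 (O = (-72 - 67) + 16/(-199) = -139 + 16*(-1/199) = -139 - 16/199 = -27677/199 ≈ -139.08)
(V + O)² = (258 - 27677/199)² = (23665/199)² = 560032225/39601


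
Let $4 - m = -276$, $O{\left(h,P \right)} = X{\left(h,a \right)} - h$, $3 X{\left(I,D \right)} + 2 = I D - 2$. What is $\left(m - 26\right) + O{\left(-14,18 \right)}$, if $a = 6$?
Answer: $\frac{716}{3} \approx 238.67$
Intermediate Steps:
$X{\left(I,D \right)} = - \frac{4}{3} + \frac{D I}{3}$ ($X{\left(I,D \right)} = - \frac{2}{3} + \frac{I D - 2}{3} = - \frac{2}{3} + \frac{D I - 2}{3} = - \frac{2}{3} + \frac{-2 + D I}{3} = - \frac{2}{3} + \left(- \frac{2}{3} + \frac{D I}{3}\right) = - \frac{4}{3} + \frac{D I}{3}$)
$O{\left(h,P \right)} = - \frac{4}{3} + h$ ($O{\left(h,P \right)} = \left(- \frac{4}{3} + \frac{1}{3} \cdot 6 h\right) - h = \left(- \frac{4}{3} + 2 h\right) - h = - \frac{4}{3} + h$)
$m = 280$ ($m = 4 - -276 = 4 + 276 = 280$)
$\left(m - 26\right) + O{\left(-14,18 \right)} = \left(280 - 26\right) - \frac{46}{3} = 254 - \frac{46}{3} = \frac{716}{3}$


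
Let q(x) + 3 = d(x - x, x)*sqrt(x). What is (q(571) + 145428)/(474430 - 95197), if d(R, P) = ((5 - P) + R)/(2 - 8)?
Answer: 48475/126411 + 283*sqrt(571)/1137699 ≈ 0.38942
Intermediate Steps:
d(R, P) = -5/6 - R/6 + P/6 (d(R, P) = (5 + R - P)/(-6) = (5 + R - P)*(-1/6) = -5/6 - R/6 + P/6)
q(x) = -3 + sqrt(x)*(-5/6 + x/6) (q(x) = -3 + (-5/6 - (x - x)/6 + x/6)*sqrt(x) = -3 + (-5/6 - 1/6*0 + x/6)*sqrt(x) = -3 + (-5/6 + 0 + x/6)*sqrt(x) = -3 + (-5/6 + x/6)*sqrt(x) = -3 + sqrt(x)*(-5/6 + x/6))
(q(571) + 145428)/(474430 - 95197) = ((-3 + sqrt(571)*(-5 + 571)/6) + 145428)/(474430 - 95197) = ((-3 + (1/6)*sqrt(571)*566) + 145428)/379233 = ((-3 + 283*sqrt(571)/3) + 145428)*(1/379233) = (145425 + 283*sqrt(571)/3)*(1/379233) = 48475/126411 + 283*sqrt(571)/1137699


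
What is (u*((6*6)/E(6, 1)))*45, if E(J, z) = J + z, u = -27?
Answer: -43740/7 ≈ -6248.6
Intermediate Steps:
(u*((6*6)/E(6, 1)))*45 = -27*6*6/(6 + 1)*45 = -972/7*45 = -43740/7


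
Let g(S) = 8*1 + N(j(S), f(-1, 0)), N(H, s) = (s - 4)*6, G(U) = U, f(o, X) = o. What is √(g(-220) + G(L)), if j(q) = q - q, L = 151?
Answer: √129 ≈ 11.358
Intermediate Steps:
j(q) = 0
N(H, s) = -24 + 6*s (N(H, s) = (-4 + s)*6 = -24 + 6*s)
g(S) = -22 (g(S) = 8*1 + (-24 + 6*(-1)) = 8 + (-24 - 6) = 8 - 30 = -22)
√(g(-220) + G(L)) = √(-22 + 151) = √129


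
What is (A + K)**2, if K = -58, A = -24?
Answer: 6724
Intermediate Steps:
(A + K)**2 = (-24 - 58)**2 = (-82)**2 = 6724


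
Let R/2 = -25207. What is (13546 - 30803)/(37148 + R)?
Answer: 17257/13266 ≈ 1.3008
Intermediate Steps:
R = -50414 (R = 2*(-25207) = -50414)
(13546 - 30803)/(37148 + R) = (13546 - 30803)/(37148 - 50414) = -17257/(-13266) = -17257*(-1/13266) = 17257/13266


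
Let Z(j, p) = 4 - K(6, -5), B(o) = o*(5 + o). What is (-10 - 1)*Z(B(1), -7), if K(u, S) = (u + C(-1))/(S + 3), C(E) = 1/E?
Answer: -143/2 ≈ -71.500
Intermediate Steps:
C(E) = 1/E
K(u, S) = (-1 + u)/(3 + S) (K(u, S) = (u + 1/(-1))/(S + 3) = (u - 1)/(3 + S) = (-1 + u)/(3 + S))
Z(j, p) = 13/2 (Z(j, p) = 4 - (-1 + 6)/(3 - 5) = 4 - 5/(-2) = 4 - (-1)*5/2 = 4 - 1*(-5/2) = 4 + 5/2 = 13/2)
(-10 - 1)*Z(B(1), -7) = (-10 - 1)*(13/2) = -11*13/2 = -143/2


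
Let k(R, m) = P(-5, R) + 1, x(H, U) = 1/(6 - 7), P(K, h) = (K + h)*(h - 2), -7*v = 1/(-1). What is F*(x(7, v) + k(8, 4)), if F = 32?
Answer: 576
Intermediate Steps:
v = 1/7 (v = -1/7/(-1) = -1/7*(-1) = 1/7 ≈ 0.14286)
P(K, h) = (-2 + h)*(K + h) (P(K, h) = (K + h)*(-2 + h) = (-2 + h)*(K + h))
x(H, U) = -1 (x(H, U) = 1/(-1) = -1)
k(R, m) = 11 + R**2 - 7*R (k(R, m) = (R**2 - 2*(-5) - 2*R - 5*R) + 1 = (R**2 + 10 - 2*R - 5*R) + 1 = (10 + R**2 - 7*R) + 1 = 11 + R**2 - 7*R)
F*(x(7, v) + k(8, 4)) = 32*(-1 + (11 + 8**2 - 7*8)) = 32*(-1 + (11 + 64 - 56)) = 32*(-1 + 19) = 32*18 = 576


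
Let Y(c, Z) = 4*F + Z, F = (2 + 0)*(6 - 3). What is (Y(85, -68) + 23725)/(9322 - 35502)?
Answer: -199/220 ≈ -0.90455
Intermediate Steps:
F = 6 (F = 2*3 = 6)
Y(c, Z) = 24 + Z (Y(c, Z) = 4*6 + Z = 24 + Z)
(Y(85, -68) + 23725)/(9322 - 35502) = ((24 - 68) + 23725)/(9322 - 35502) = (-44 + 23725)/(-26180) = 23681*(-1/26180) = -199/220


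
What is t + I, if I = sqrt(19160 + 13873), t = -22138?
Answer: -22138 + 11*sqrt(273) ≈ -21956.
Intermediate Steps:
I = 11*sqrt(273) (I = sqrt(33033) = 11*sqrt(273) ≈ 181.75)
t + I = -22138 + 11*sqrt(273)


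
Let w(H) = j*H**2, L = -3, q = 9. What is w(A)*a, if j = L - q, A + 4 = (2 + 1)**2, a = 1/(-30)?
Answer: 10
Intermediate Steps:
a = -1/30 ≈ -0.033333
A = 5 (A = -4 + (2 + 1)**2 = -4 + 3**2 = -4 + 9 = 5)
j = -12 (j = -3 - 1*9 = -3 - 9 = -12)
w(H) = -12*H**2
w(A)*a = -12*5**2*(-1/30) = -12*25*(-1/30) = -300*(-1/30) = 10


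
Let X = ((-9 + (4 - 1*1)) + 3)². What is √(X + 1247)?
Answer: 2*√314 ≈ 35.440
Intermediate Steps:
X = 9 (X = ((-9 + (4 - 1)) + 3)² = ((-9 + 3) + 3)² = (-6 + 3)² = (-3)² = 9)
√(X + 1247) = √(9 + 1247) = √1256 = 2*√314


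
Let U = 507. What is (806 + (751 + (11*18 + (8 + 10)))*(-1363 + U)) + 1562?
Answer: -825384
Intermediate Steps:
(806 + (751 + (11*18 + (8 + 10)))*(-1363 + U)) + 1562 = (806 + (751 + (11*18 + (8 + 10)))*(-1363 + 507)) + 1562 = (806 + (751 + (198 + 18))*(-856)) + 1562 = (806 + (751 + 216)*(-856)) + 1562 = (806 + 967*(-856)) + 1562 = (806 - 827752) + 1562 = -826946 + 1562 = -825384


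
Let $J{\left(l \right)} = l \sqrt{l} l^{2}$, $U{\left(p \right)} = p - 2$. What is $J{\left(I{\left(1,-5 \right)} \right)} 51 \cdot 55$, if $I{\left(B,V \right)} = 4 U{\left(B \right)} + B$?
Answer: $- 75735 i \sqrt{3} \approx - 1.3118 \cdot 10^{5} i$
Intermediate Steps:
$U{\left(p \right)} = -2 + p$ ($U{\left(p \right)} = p - 2 = -2 + p$)
$I{\left(B,V \right)} = -8 + 5 B$ ($I{\left(B,V \right)} = 4 \left(-2 + B\right) + B = \left(-8 + 4 B\right) + B = -8 + 5 B$)
$J{\left(l \right)} = l^{\frac{7}{2}}$ ($J{\left(l \right)} = l^{\frac{3}{2}} l^{2} = l^{\frac{7}{2}}$)
$J{\left(I{\left(1,-5 \right)} \right)} 51 \cdot 55 = \left(-8 + 5 \cdot 1\right)^{\frac{7}{2}} \cdot 51 \cdot 55 = \left(-8 + 5\right)^{\frac{7}{2}} \cdot 51 \cdot 55 = \left(-3\right)^{\frac{7}{2}} \cdot 51 \cdot 55 = - 27 i \sqrt{3} \cdot 51 \cdot 55 = - 1377 i \sqrt{3} \cdot 55 = - 75735 i \sqrt{3}$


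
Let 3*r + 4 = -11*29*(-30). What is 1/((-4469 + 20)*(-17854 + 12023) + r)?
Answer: 3/77835923 ≈ 3.8543e-8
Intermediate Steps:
r = 9566/3 (r = -4/3 + (-11*29*(-30))/3 = -4/3 + (-319*(-30))/3 = -4/3 + (⅓)*9570 = -4/3 + 3190 = 9566/3 ≈ 3188.7)
1/((-4469 + 20)*(-17854 + 12023) + r) = 1/((-4469 + 20)*(-17854 + 12023) + 9566/3) = 1/(-4449*(-5831) + 9566/3) = 1/(25942119 + 9566/3) = 1/(77835923/3) = 3/77835923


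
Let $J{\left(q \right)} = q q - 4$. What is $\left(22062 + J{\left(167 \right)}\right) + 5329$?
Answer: $55276$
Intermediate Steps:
$J{\left(q \right)} = -4 + q^{2}$ ($J{\left(q \right)} = q^{2} - 4 = -4 + q^{2}$)
$\left(22062 + J{\left(167 \right)}\right) + 5329 = \left(22062 - \left(4 - 167^{2}\right)\right) + 5329 = \left(22062 + \left(-4 + 27889\right)\right) + 5329 = \left(22062 + 27885\right) + 5329 = 49947 + 5329 = 55276$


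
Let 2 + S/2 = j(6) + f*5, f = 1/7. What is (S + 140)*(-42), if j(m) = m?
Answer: -6276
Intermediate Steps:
f = ⅐ ≈ 0.14286
S = 66/7 (S = -4 + 2*(6 + (⅐)*5) = -4 + 2*(6 + 5/7) = -4 + 2*(47/7) = -4 + 94/7 = 66/7 ≈ 9.4286)
(S + 140)*(-42) = (66/7 + 140)*(-42) = (1046/7)*(-42) = -6276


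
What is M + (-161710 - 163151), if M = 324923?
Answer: 62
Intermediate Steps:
M + (-161710 - 163151) = 324923 + (-161710 - 163151) = 324923 - 324861 = 62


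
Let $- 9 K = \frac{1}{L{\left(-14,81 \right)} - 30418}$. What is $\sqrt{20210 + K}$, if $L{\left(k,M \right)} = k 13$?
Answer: $\frac{91 \sqrt{22852114}}{3060} \approx 142.16$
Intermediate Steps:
$L{\left(k,M \right)} = 13 k$
$K = \frac{1}{275400}$ ($K = - \frac{1}{9 \left(13 \left(-14\right) - 30418\right)} = - \frac{1}{9 \left(-182 - 30418\right)} = - \frac{1}{9 \left(-30600\right)} = \left(- \frac{1}{9}\right) \left(- \frac{1}{30600}\right) = \frac{1}{275400} \approx 3.6311 \cdot 10^{-6}$)
$\sqrt{20210 + K} = \sqrt{20210 + \frac{1}{275400}} = \sqrt{\frac{5565834001}{275400}} = \frac{91 \sqrt{22852114}}{3060}$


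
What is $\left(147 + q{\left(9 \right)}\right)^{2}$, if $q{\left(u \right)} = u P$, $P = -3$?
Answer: $14400$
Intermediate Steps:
$q{\left(u \right)} = - 3 u$ ($q{\left(u \right)} = u \left(-3\right) = - 3 u$)
$\left(147 + q{\left(9 \right)}\right)^{2} = \left(147 - 27\right)^{2} = 120^{2} = 14400$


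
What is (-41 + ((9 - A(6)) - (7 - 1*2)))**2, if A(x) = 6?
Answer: 1849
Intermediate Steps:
(-41 + ((9 - A(6)) - (7 - 1*2)))**2 = (-41 + ((9 - 1*6) - (7 - 1*2)))**2 = (-41 + ((9 - 6) - (7 - 2)))**2 = (-41 + (3 - 1*5))**2 = (-41 + (3 - 5))**2 = (-41 - 2)**2 = (-43)**2 = 1849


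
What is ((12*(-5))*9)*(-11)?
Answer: 5940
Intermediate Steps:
((12*(-5))*9)*(-11) = -60*9*(-11) = -540*(-11) = 5940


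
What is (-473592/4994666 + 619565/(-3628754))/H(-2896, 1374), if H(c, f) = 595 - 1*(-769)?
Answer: -2406534552329/12360850502243848 ≈ -0.00019469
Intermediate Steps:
H(c, f) = 1364 (H(c, f) = 595 + 769 = 1364)
(-473592/4994666 + 619565/(-3628754))/H(-2896, 1374) = (-473592/4994666 + 619565/(-3628754))/1364 = (-473592*1/4994666 + 619565*(-1/3628754))*(1/1364) = (-236796/2497333 - 619565/3628754)*(1/1364) = -2406534552329/9062207113082*1/1364 = -2406534552329/12360850502243848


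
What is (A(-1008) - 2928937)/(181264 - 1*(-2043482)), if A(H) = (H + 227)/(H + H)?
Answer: -5904736211/4485087936 ≈ -1.3165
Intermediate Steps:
A(H) = (227 + H)/(2*H) (A(H) = (227 + H)/((2*H)) = (227 + H)*(1/(2*H)) = (227 + H)/(2*H))
(A(-1008) - 2928937)/(181264 - 1*(-2043482)) = ((½)*(227 - 1008)/(-1008) - 2928937)/(181264 - 1*(-2043482)) = ((½)*(-1/1008)*(-781) - 2928937)/(181264 + 2043482) = (781/2016 - 2928937)/2224746 = -5904736211/2016*1/2224746 = -5904736211/4485087936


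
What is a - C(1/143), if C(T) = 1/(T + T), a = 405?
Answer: 667/2 ≈ 333.50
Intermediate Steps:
C(T) = 1/(2*T)
a - C(1/143) = 405 - 1/(2*(1/143)) = 405 - 1/(2*1/143) = 405 - 143/2 = 667/2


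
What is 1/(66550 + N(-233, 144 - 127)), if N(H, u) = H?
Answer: 1/66317 ≈ 1.5079e-5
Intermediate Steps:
1/(66550 + N(-233, 144 - 127)) = 1/(66550 - 233) = 1/66317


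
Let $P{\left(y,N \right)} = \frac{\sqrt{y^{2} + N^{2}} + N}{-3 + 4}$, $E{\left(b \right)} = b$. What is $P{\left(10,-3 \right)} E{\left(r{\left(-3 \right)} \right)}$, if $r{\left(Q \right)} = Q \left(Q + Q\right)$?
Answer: $-54 + 18 \sqrt{109} \approx 133.93$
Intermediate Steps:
$r{\left(Q \right)} = 2 Q^{2}$ ($r{\left(Q \right)} = Q 2 Q = 2 Q^{2}$)
$P{\left(y,N \right)} = N + \sqrt{N^{2} + y^{2}}$ ($P{\left(y,N \right)} = \frac{\sqrt{N^{2} + y^{2}} + N}{1} = \left(N + \sqrt{N^{2} + y^{2}}\right) 1 = N + \sqrt{N^{2} + y^{2}}$)
$P{\left(10,-3 \right)} E{\left(r{\left(-3 \right)} \right)} = \left(-3 + \sqrt{\left(-3\right)^{2} + 10^{2}}\right) 2 \left(-3\right)^{2} = \left(-3 + \sqrt{9 + 100}\right) 2 \cdot 9 = \left(-3 + \sqrt{109}\right) 18 = -54 + 18 \sqrt{109}$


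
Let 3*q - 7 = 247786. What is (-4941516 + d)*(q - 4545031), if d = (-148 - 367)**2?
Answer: 62602910504300/3 ≈ 2.0868e+13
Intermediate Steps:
q = 247793/3 (q = 7/3 + (1/3)*247786 = 7/3 + 247786/3 = 247793/3 ≈ 82598.)
d = 265225 (d = (-515)**2 = 265225)
(-4941516 + d)*(q - 4545031) = (-4941516 + 265225)*(247793/3 - 4545031) = -4676291*(-13387300/3) = 62602910504300/3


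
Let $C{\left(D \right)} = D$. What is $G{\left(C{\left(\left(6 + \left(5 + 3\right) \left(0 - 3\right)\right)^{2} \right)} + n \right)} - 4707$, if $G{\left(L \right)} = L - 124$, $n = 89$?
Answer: $-4418$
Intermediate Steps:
$G{\left(L \right)} = -124 + L$
$G{\left(C{\left(\left(6 + \left(5 + 3\right) \left(0 - 3\right)\right)^{2} \right)} + n \right)} - 4707 = \left(-124 + \left(\left(6 + \left(5 + 3\right) \left(0 - 3\right)\right)^{2} + 89\right)\right) - 4707 = \left(-124 + \left(\left(6 + 8 \left(-3\right)\right)^{2} + 89\right)\right) - 4707 = \left(-124 + \left(\left(6 - 24\right)^{2} + 89\right)\right) - 4707 = \left(-124 + \left(\left(-18\right)^{2} + 89\right)\right) - 4707 = \left(-124 + \left(324 + 89\right)\right) - 4707 = \left(-124 + 413\right) - 4707 = 289 - 4707 = -4418$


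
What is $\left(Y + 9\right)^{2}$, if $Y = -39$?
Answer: $900$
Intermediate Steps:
$\left(Y + 9\right)^{2} = \left(-39 + 9\right)^{2} = \left(-30\right)^{2} = 900$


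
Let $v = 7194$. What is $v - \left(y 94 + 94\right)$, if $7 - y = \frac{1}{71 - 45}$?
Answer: $\frac{83793}{13} \approx 6445.6$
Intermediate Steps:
$y = \frac{181}{26}$ ($y = 7 - \frac{1}{71 - 45} = 7 - \frac{1}{26} = \frac{181}{26} \approx 6.9615$)
$v - \left(y 94 + 94\right) = 7194 - \left(\frac{181}{26} \cdot 94 + 94\right) = 7194 - \left(\frac{8507}{13} + 94\right) = 7194 - \frac{9729}{13} = \frac{83793}{13}$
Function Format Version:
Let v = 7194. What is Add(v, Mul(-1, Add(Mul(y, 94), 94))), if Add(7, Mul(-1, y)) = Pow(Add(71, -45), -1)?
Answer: Rational(83793, 13) ≈ 6445.6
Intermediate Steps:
y = Rational(181, 26) (y = Add(7, Mul(-1, Pow(Add(71, -45), -1))) = Add(7, Mul(-1, Pow(26, -1))) = Add(7, Mul(-1, Rational(1, 26))) = Add(7, Rational(-1, 26)) = Rational(181, 26) ≈ 6.9615)
Add(v, Mul(-1, Add(Mul(y, 94), 94))) = Add(7194, Mul(-1, Add(Mul(Rational(181, 26), 94), 94))) = Add(7194, Mul(-1, Add(Rational(8507, 13), 94))) = Add(7194, Mul(-1, Rational(9729, 13))) = Add(7194, Rational(-9729, 13)) = Rational(83793, 13)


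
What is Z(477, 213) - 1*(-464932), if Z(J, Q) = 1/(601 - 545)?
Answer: 26036193/56 ≈ 4.6493e+5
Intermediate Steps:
Z(J, Q) = 1/56
Z(477, 213) - 1*(-464932) = 1/56 - 1*(-464932) = 1/56 + 464932 = 26036193/56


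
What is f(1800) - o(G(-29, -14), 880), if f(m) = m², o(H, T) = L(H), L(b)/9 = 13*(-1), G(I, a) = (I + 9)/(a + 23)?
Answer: 3240117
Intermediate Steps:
G(I, a) = (9 + I)/(23 + a)
L(b) = -117 (L(b) = 9*(13*(-1)) = 9*(-13) = -117)
o(H, T) = -117
f(1800) - o(G(-29, -14), 880) = 1800² - 1*(-117) = 3240000 + 117 = 3240117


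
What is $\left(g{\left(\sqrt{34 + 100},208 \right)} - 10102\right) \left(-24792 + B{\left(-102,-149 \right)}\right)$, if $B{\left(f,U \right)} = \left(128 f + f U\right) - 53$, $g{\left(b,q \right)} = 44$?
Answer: $228346774$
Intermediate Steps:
$B{\left(f,U \right)} = -53 + 128 f + U f$ ($B{\left(f,U \right)} = \left(128 f + U f\right) - 53 = -53 + 128 f + U f$)
$\left(g{\left(\sqrt{34 + 100},208 \right)} - 10102\right) \left(-24792 + B{\left(-102,-149 \right)}\right) = \left(44 - 10102\right) \left(-24792 - -2089\right) = - 10058 \left(-24792 - -2089\right) = - 10058 \left(-24792 + 2089\right) = \left(-10058\right) \left(-22703\right) = 228346774$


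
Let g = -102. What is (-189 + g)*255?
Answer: -74205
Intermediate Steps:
(-189 + g)*255 = (-189 - 102)*255 = -291*255 = -74205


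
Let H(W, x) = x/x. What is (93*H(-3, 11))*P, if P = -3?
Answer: -279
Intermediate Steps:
H(W, x) = 1
(93*H(-3, 11))*P = (93*1)*(-3) = 93*(-3) = -279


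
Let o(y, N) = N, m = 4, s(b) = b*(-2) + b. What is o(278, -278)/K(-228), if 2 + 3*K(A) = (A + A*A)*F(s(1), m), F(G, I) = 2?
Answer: -417/51755 ≈ -0.0080572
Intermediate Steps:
s(b) = -b (s(b) = -2*b + b = -b)
K(A) = -2/3 + 2*A/3 + 2*A**2/3 (K(A) = -2/3 + ((A + A*A)*2)/3 = -2/3 + ((A + A**2)*2)/3 = -2/3 + (2*A + 2*A**2)/3 = -2/3 + (2*A/3 + 2*A**2/3) = -2/3 + 2*A/3 + 2*A**2/3)
o(278, -278)/K(-228) = -278/(-2/3 + (2/3)*(-228) + (2/3)*(-228)**2) = -278/(-2/3 - 152 + (2/3)*51984) = -278/(-2/3 - 152 + 34656) = -278/103510/3 = -278*3/103510 = -417/51755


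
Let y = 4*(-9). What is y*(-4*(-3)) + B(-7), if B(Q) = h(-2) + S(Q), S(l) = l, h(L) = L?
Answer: -441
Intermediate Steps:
y = -36
B(Q) = -2 + Q
y*(-4*(-3)) + B(-7) = -(-144)*(-3) + (-2 - 7) = -36*12 - 9 = -432 - 9 = -441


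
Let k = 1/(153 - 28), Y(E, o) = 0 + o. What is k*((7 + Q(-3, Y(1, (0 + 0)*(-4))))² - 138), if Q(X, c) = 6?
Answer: 31/125 ≈ 0.24800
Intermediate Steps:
Y(E, o) = o
k = 1/125 ≈ 0.0080000
k*((7 + Q(-3, Y(1, (0 + 0)*(-4))))² - 138) = ((7 + 6)² - 138)/125 = (13² - 138)/125 = (169 - 138)/125 = (1/125)*31 = 31/125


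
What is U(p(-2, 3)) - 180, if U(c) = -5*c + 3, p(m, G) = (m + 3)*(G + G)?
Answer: -207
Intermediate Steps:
p(m, G) = 2*G*(3 + m) (p(m, G) = (3 + m)*(2*G) = 2*G*(3 + m))
U(c) = 3 - 5*c
U(p(-2, 3)) - 180 = (3 - 10*3*(3 - 2)) - 180 = (3 - 10*3) - 180 = (3 - 5*6) - 180 = (3 - 30) - 180 = -27 - 180 = -207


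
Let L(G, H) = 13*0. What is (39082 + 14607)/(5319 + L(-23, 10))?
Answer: 53689/5319 ≈ 10.094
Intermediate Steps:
L(G, H) = 0
(39082 + 14607)/(5319 + L(-23, 10)) = (39082 + 14607)/(5319 + 0) = 53689/5319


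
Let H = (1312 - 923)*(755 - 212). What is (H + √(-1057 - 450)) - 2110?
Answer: 209117 + I*√1507 ≈ 2.0912e+5 + 38.82*I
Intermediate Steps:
H = 211227 (H = 389*543 = 211227)
(H + √(-1057 - 450)) - 2110 = (211227 + √(-1057 - 450)) - 2110 = (211227 + √(-1507)) - 2110 = (211227 + I*√1507) - 2110 = 209117 + I*√1507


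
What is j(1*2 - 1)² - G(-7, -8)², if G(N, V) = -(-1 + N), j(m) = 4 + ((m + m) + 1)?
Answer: -15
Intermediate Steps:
j(m) = 5 + 2*m (j(m) = 4 + (2*m + 1) = 4 + (1 + 2*m) = 5 + 2*m)
G(N, V) = 1 - N
j(1*2 - 1)² - G(-7, -8)² = (5 + 2*(1*2 - 1))² - (1 - 1*(-7))² = (5 + 2*(2 - 1))² - (1 + 7)² = (5 + 2*1)² - 1*8² = (5 + 2)² - 1*64 = 7² - 64 = 49 - 64 = -15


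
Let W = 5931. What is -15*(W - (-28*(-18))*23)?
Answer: 84915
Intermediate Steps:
-15*(W - (-28*(-18))*23) = -15*(5931 - (-28*(-18))*23) = -15*(5931 - 504*23) = -15*(5931 - 1*11592) = -15*(5931 - 11592) = -15*(-5661) = 84915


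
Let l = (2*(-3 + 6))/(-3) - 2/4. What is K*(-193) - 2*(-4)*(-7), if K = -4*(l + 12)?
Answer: 7278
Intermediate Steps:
l = -5/2 (l = (2*3)*(-1/3) - 2*1/4 = 6*(-1/3) - 1/2 = -2 - 1/2 = -5/2 ≈ -2.5000)
K = -38 (K = -4*(-5/2 + 12) = -4*19/2 = -38)
K*(-193) - 2*(-4)*(-7) = -38*(-193) - 2*(-4)*(-7) = 7334 + 8*(-7) = 7334 - 56 = 7278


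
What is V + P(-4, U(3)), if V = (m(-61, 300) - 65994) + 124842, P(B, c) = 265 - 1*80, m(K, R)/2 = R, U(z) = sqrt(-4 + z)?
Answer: 59633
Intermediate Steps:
m(K, R) = 2*R
P(B, c) = 185 (P(B, c) = 265 - 80 = 185)
V = 59448 (V = (2*300 - 65994) + 124842 = (600 - 65994) + 124842 = -65394 + 124842 = 59448)
V + P(-4, U(3)) = 59448 + 185 = 59633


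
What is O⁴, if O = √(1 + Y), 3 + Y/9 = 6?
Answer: 784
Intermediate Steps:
Y = 27 (Y = -27 + 9*6 = -27 + 54 = 27)
O = 2*√7 (O = √(1 + 27) = √28 = 2*√7 ≈ 5.2915)
O⁴ = (2*√7)⁴ = 784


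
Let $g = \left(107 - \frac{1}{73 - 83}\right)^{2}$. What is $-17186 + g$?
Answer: $- \frac{571559}{100} \approx -5715.6$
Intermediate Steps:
$g = \frac{1147041}{100}$ ($g = \left(107 - \frac{1}{-10}\right)^{2} = \left(107 - - \frac{1}{10}\right)^{2} = \left(107 + \frac{1}{10}\right)^{2} = \left(\frac{1071}{10}\right)^{2} = \frac{1147041}{100} \approx 11470.0$)
$-17186 + g = -17186 + \frac{1147041}{100} = - \frac{571559}{100}$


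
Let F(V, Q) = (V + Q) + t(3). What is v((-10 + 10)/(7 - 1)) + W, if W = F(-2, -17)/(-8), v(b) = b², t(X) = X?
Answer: 2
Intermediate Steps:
F(V, Q) = 3 + Q + V (F(V, Q) = (V + Q) + 3 = (Q + V) + 3 = 3 + Q + V)
W = 2 (W = (3 - 17 - 2)/(-8) = -16*(-⅛) = 2)
v((-10 + 10)/(7 - 1)) + W = ((-10 + 10)/(7 - 1))² + 2 = (0/6)² + 2 = (0*(⅙))² + 2 = 0² + 2 = 0 + 2 = 2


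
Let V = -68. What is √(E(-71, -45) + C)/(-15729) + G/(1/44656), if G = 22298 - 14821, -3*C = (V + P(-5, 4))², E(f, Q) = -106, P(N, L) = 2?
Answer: 333892912 - I*√1558/15729 ≈ 3.3389e+8 - 0.0025095*I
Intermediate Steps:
C = -1452 (C = -(-68 + 2)²/3 = -⅓*(-66)² = -⅓*4356 = -1452)
G = 7477
√(E(-71, -45) + C)/(-15729) + G/(1/44656) = √(-106 - 1452)/(-15729) + 7477/(1/44656) = √(-1558)*(-1/15729) + 7477/(1/44656) = (I*√1558)*(-1/15729) + 7477*44656 = -I*√1558/15729 + 333892912 = 333892912 - I*√1558/15729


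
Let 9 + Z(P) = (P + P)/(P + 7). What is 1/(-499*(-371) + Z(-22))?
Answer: 15/2776844 ≈ 5.4018e-6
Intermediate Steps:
Z(P) = -9 + 2*P/(7 + P) (Z(P) = -9 + (P + P)/(P + 7) = -9 + (2*P)/(7 + P) = -9 + 2*P/(7 + P))
1/(-499*(-371) + Z(-22)) = 1/(-499*(-371) + 7*(-9 - 1*(-22))/(7 - 22)) = 1/(185129 + 7*(-9 + 22)/(-15)) = 1/(185129 + 7*(-1/15)*13) = 1/(185129 - 91/15) = 1/(2776844/15) = 15/2776844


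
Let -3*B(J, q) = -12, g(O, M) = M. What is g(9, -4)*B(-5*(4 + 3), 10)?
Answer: -16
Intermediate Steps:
B(J, q) = 4 (B(J, q) = -1/3*(-12) = 4)
g(9, -4)*B(-5*(4 + 3), 10) = -4*4 = -16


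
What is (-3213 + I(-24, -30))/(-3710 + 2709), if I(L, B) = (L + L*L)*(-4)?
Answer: 417/77 ≈ 5.4156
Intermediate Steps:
I(L, B) = -4*L - 4*L**2 (I(L, B) = (L + L**2)*(-4) = -4*L - 4*L**2)
(-3213 + I(-24, -30))/(-3710 + 2709) = (-3213 - 4*(-24)*(1 - 24))/(-3710 + 2709) = (-3213 - 4*(-24)*(-23))/(-1001) = (-3213 - 2208)*(-1/1001) = -5421*(-1/1001) = 417/77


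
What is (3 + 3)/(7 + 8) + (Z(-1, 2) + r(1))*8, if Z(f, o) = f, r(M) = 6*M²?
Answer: 202/5 ≈ 40.400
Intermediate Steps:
(3 + 3)/(7 + 8) + (Z(-1, 2) + r(1))*8 = (3 + 3)/(7 + 8) + (-1 + 6*1²)*8 = 6/15 + (-1 + 6*1)*8 = 6*(1/15) + (-1 + 6)*8 = ⅖ + 5*8 = ⅖ + 40 = 202/5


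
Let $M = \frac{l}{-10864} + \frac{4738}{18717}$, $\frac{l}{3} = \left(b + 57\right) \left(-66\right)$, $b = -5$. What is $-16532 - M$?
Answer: $- \frac{420235707935}{25417686} \approx -16533.0$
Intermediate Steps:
$l = -10296$ ($l = 3 \left(-5 + 57\right) \left(-66\right) = 3 \cdot 52 \left(-66\right) = 3 \left(-3432\right) = -10296$)
$M = \frac{30522983}{25417686}$ ($M = - \frac{10296}{-10864} + \frac{4738}{18717} = \left(-10296\right) \left(- \frac{1}{10864}\right) + 4738 \cdot \frac{1}{18717} = \frac{1287}{1358} + \frac{4738}{18717} = \frac{30522983}{25417686} \approx 1.2009$)
$-16532 - M = -16532 - \frac{30522983}{25417686} = - \frac{420235707935}{25417686}$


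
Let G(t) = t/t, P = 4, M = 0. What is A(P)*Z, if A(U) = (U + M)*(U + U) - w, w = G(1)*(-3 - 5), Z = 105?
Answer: 4200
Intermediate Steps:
G(t) = 1
w = -8 (w = 1*(-3 - 5) = 1*(-8) = -8)
A(U) = 8 + 2*U**2 (A(U) = (U + 0)*(U + U) - 1*(-8) = U*(2*U) + 8 = 2*U**2 + 8 = 8 + 2*U**2)
A(P)*Z = (8 + 2*4**2)*105 = (8 + 2*16)*105 = (8 + 32)*105 = 40*105 = 4200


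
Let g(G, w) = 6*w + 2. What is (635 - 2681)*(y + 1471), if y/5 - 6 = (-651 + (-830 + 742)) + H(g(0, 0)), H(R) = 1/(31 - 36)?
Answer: 4490970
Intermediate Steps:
g(G, w) = 2 + 6*w
H(R) = -⅕ (H(R) = 1/(-5) = -⅕)
y = -3666 (y = 30 + 5*((-651 + (-830 + 742)) - ⅕) = 30 + 5*((-651 - 88) - ⅕) = 30 + 5*(-739 - ⅕) = 30 + 5*(-3696/5) = 30 - 3696 = -3666)
(635 - 2681)*(y + 1471) = (635 - 2681)*(-3666 + 1471) = -2046*(-2195) = 4490970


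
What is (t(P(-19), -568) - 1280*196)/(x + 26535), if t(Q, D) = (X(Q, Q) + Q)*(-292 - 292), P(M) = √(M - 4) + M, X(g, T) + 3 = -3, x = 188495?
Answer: -23628/21503 - 292*I*√23/107515 ≈ -1.0988 - 0.013025*I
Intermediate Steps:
X(g, T) = -6 (X(g, T) = -3 - 3 = -6)
P(M) = M + √(-4 + M) (P(M) = √(-4 + M) + M = M + √(-4 + M))
t(Q, D) = 3504 - 584*Q (t(Q, D) = (-6 + Q)*(-292 - 292) = (-6 + Q)*(-584) = 3504 - 584*Q)
(t(P(-19), -568) - 1280*196)/(x + 26535) = ((3504 - 584*(-19 + √(-4 - 19))) - 1280*196)/(188495 + 26535) = ((3504 - 584*(-19 + √(-23))) - 250880)/215030 = ((3504 - 584*(-19 + I*√23)) - 250880)*(1/215030) = ((3504 + (11096 - 584*I*√23)) - 250880)*(1/215030) = ((14600 - 584*I*√23) - 250880)*(1/215030) = (-236280 - 584*I*√23)*(1/215030) = -23628/21503 - 292*I*√23/107515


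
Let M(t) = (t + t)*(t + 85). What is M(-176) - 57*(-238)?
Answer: 45598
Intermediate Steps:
M(t) = 2*t*(85 + t) (M(t) = (2*t)*(85 + t) = 2*t*(85 + t))
M(-176) - 57*(-238) = 2*(-176)*(85 - 176) - 57*(-238) = 2*(-176)*(-91) - 1*(-13566) = 32032 + 13566 = 45598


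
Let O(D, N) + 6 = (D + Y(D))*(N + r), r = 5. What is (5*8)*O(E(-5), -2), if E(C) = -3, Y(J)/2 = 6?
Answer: 840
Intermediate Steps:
Y(J) = 12 (Y(J) = 2*6 = 12)
O(D, N) = -6 + (5 + N)*(12 + D) (O(D, N) = -6 + (D + 12)*(N + 5) = -6 + (12 + D)*(5 + N) = -6 + (5 + N)*(12 + D))
(5*8)*O(E(-5), -2) = (5*8)*(54 + 5*(-3) + 12*(-2) - 3*(-2)) = 40*(54 - 15 - 24 + 6) = 40*21 = 840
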